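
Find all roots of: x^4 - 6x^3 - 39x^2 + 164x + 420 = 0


Let p(x) = x^4 - 6x^3 - 39x^2 + 164x + 420. By the rational root theorem (leading coefficient 1), any rational root is an integer divisor of 420: try ±1, ±2, ... in turn.
Test x = 1: value = 540 ≠ 0.
Test x = -1: value = 224 ≠ 0.
Test x = 2: value = 560 ≠ 0.
Test x = -2: value = 0 ✓, so (x + 2) is a factor.
Synthetic division by (x + 2): bring down 1; 1(-2) - 6 = -8; (-8)(-2) - 39 = -23; (-23)(-2) + 164 = 210; 210(-2) + 420 = 0 → quotient x^3 - 8x^2 - 23x + 210, remainder 0.
Continue with the quotient x^3 - 8x^2 - 23x + 210 (candidates must divide 210; re-test x = -2 first in case it repeats).
Test x = -2: value = 216 ≠ 0.
Test x = 3: value = 96 ≠ 0.
Test x = -3: value = 180 ≠ 0.
Test x = 5: value = 20 ≠ 0.
Test x = -5: value = 0 ✓, so (x + 5) is a factor.
Synthetic division by (x + 5): bring down 1; 1(-5) - 8 = -13; (-13)(-5) - 23 = 42; 42(-5) + 210 = 0 → quotient x^2 - 13x + 42, remainder 0.
Solve the quadratic x^2 - 13x + 42 = 0: discriminant = (-13)^2 - 4(1)(42) = 169 - 168 = 1.
sqrt(1) = 1, so x = (13 ± 1)/2: x = 7 or x = 6.
Collecting all roots found:

x = -5, x = -2, x = 6, x = 7


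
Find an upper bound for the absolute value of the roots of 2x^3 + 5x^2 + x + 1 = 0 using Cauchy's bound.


Cauchy's bound: all roots r satisfy |r| <= 1 + max(|a_i/a_n|) for i = 0,...,n-1
where a_n is the leading coefficient.

Coefficients: [2, 5, 1, 1]
Leading coefficient a_n = 2
Ratios |a_i/a_n|: 5/2, 1/2, 1/2
Maximum ratio: 5/2
Cauchy's bound: |r| <= 1 + 5/2 = 7/2

Upper bound = 7/2


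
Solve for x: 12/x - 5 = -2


Subtract -5 from both sides: 12/x = 3
Multiply both sides by x: 12 = 3 * x
Divide by 3: x = 4

x = 4


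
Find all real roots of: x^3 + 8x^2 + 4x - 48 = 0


Let p(x) = x^3 + 8x^2 + 4x - 48. By the rational root theorem (leading coefficient 1), any rational root is an integer divisor of 48: try ±1, ±2, ... in turn.
Test x = 1: value = -35 ≠ 0.
Test x = -1: value = -45 ≠ 0.
Test x = 2: value = 0 ✓, so (x - 2) is a factor.
Synthetic division by (x - 2): bring down 1; 1(2) + 8 = 10; 10(2) + 4 = 24; 24(2) - 48 = 0 → quotient x^2 + 10x + 24, remainder 0.
Solve the quadratic x^2 + 10x + 24 = 0: discriminant = 10^2 - 4(1)(24) = 100 - 96 = 4.
sqrt(4) = 2, so x = (-10 ± 2)/2: x = -4 or x = -6.

x = -6, x = -4, x = 2


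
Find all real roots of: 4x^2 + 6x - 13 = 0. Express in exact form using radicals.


Using the quadratic formula: x = (-b ± sqrt(b^2 - 4ac)) / (2a)
Here a = 4, b = 6, c = -13
Discriminant = b^2 - 4ac = 6^2 - 4(4)(-13) = 36 + 208 = 244
Since discriminant = 244 > 0, there are two real roots.
x = (-6 ± 2*sqrt(61)) / 8
Simplifying: x = (-3 ± sqrt(61)) / 4
Numerically: x ≈ 1.2026 or x ≈ -2.7026

x = (-3 + sqrt(61)) / 4 or x = (-3 - sqrt(61)) / 4


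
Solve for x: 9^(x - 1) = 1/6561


Express both sides with the same base.
1/6561 = 9^(-4)
Since the bases match, equate exponents: x - 1 = -4
So x = -4 - (-1) = -3

x = -3


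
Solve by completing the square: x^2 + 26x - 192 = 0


Start: x^2 + 26x - 192 = 0
Move constant: x^2 + 26x = 192
Half of 26 is 13, squared is 169
Add 169 to both sides: x^2 + 26x + 169 = 361
(x + 13)^2 = 361
x + 13 = ±19
x = -13 + 19 = 6 or x = -13 - 19 = -32

x = -32, x = 6


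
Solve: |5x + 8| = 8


An absolute value equation |expr| = 8 gives two cases:
Case 1: 5x + 8 = 8
  5x = 0, so x = 0
Case 2: 5x + 8 = -8
  5x = -16, so x = -16/5

x = -16/5, x = 0


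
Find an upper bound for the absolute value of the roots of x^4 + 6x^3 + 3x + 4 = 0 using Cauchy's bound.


Cauchy's bound: all roots r satisfy |r| <= 1 + max(|a_i/a_n|) for i = 0,...,n-1
where a_n is the leading coefficient.

Coefficients: [1, 6, 0, 3, 4]
Leading coefficient a_n = 1
Ratios |a_i/a_n|: 6, 0, 3, 4
Maximum ratio: 6
Cauchy's bound: |r| <= 1 + 6 = 7

Upper bound = 7


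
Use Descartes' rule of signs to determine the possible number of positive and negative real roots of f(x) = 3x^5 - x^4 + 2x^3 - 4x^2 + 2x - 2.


Descartes' rule of signs:

For positive roots, count sign changes in f(x) = 3x^5 - x^4 + 2x^3 - 4x^2 + 2x - 2:
Signs of coefficients: +, -, +, -, +, -
Number of sign changes: 5
Possible positive real roots: 5, 3, 1

For negative roots, examine f(-x) = -3x^5 - x^4 - 2x^3 - 4x^2 - 2x - 2:
Signs of coefficients: -, -, -, -, -, -
Number of sign changes: 0
Possible negative real roots: 0

Positive roots: 5 or 3 or 1; Negative roots: 0


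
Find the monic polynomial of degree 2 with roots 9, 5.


A monic polynomial with roots 9, 5 is:
p(x) = (x - 9)(x - 5)
After multiplying by (x - 9): x - 9
After multiplying by (x - 5): x^2 - 14x + 45

x^2 - 14x + 45


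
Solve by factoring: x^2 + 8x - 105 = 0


We need two numbers that multiply to -105 and add to 8.
Those numbers are -7 and 15 (since (-7) * 15 = -105 and (-7) + 15 = 8).
So x^2 + 8x - 105 = (x - 7)(x + 15) = 0
Setting each factor to zero: x = 7 or x = -15

x = -15, x = 7


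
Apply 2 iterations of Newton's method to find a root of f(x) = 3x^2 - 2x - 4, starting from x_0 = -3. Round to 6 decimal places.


Newton's method: x_(n+1) = x_n - f(x_n)/f'(x_n)
f(x) = 3x^2 - 2x - 4
f'(x) = 6x - 2

Iteration 1:
  f(-3.000000) = 29.000000
  f'(-3.000000) = -20.000000
  x_1 = -3.000000 - (29.000000)/(-20.000000) = -1.550000

Iteration 2:
  f(-1.550000) = 6.307500
  f'(-1.550000) = -11.300000
  x_2 = -1.550000 - (6.307500)/(-11.300000) = -0.991814

x_2 = -0.991814


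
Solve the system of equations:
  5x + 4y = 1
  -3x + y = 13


Using Cramer's rule:
Determinant D = (5)(1) - (-3)(4) = 5 + 12 = 17
Dx = (1)(1) - (13)(4) = 1 - 52 = -51
Dy = (5)(13) - (-3)(1) = 65 + 3 = 68
x = Dx/D = -51/17 = -3
y = Dy/D = 68/17 = 4

x = -3, y = 4


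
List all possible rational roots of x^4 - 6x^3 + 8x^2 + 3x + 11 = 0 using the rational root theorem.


Rational root theorem: possible roots are ±p/q where:
  p divides the constant term (11): p ∈ {1, 11}
  q divides the leading coefficient (1): q ∈ {1}

All possible rational roots: -11, -1, 1, 11

-11, -1, 1, 11


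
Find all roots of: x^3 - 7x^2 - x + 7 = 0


Let p(x) = x^3 - 7x^2 - x + 7. By the rational root theorem (leading coefficient 1), any rational root is an integer divisor of 7: try ±1, ±2, ... in turn.
Test x = 1: value = 0 ✓, so (x - 1) is a factor.
Synthetic division by (x - 1): bring down 1; 1(1) - 7 = -6; (-6)(1) - 1 = -7; (-7)(1) + 7 = 0 → quotient x^2 - 6x - 7, remainder 0.
Solve the quadratic x^2 - 6x - 7 = 0: discriminant = (-6)^2 - 4(1)(-7) = 36 + 28 = 64.
sqrt(64) = 8, so x = (6 ± 8)/2: x = 7 or x = -1.
Collecting all roots found:

x = -1, x = 1, x = 7


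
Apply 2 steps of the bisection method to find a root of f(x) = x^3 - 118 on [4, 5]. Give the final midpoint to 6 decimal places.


f(x) = x^3 - 118
f(4) = -54 < 0
f(5) = 7 > 0

Step 1: midpoint = (4.000000 + 5.000000)/2 = 4.500000
  f(4.500000) = -26.875000
  f(mid) < 0, so root is in [4.500000, 5.000000]

Step 2: midpoint = (4.500000 + 5.000000)/2 = 4.750000
  f(4.750000) = -10.828125
  f(mid) < 0, so root is in [4.750000, 5.000000]

midpoint = 4.750000


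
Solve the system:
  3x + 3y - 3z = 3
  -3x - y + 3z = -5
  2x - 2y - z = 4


Using Cramer's rule. Expand each determinant along the first row.
D  = 3*[(-1)*(-1) - 3*(-2)] - 3*[(-3)*(-1) - 3*2] + (-3)*[(-3)*(-2) - (-1)*2]
  = 3*(7) - 3*(-3) + (-3)*(8) = 6
Dx = 3*[(-1)*(-1) - 3*(-2)] - 3*[(-5)*(-1) - 3*4] + (-3)*[(-5)*(-2) - (-1)*4]
  = 3*(7) - 3*(-7) + (-3)*(14) = 0
Dy = 3*[(-5)*(-1) - 3*4] - 3*[(-3)*(-1) - 3*2] + (-3)*[(-3)*4 - (-5)*2]
  = 3*(-7) - 3*(-3) + (-3)*(-2) = -6
Dz = 3*[(-1)*4 - (-5)*(-2)] - 3*[(-3)*4 - (-5)*2] + 3*[(-3)*(-2) - (-1)*2]
  = 3*(-14) - 3*(-2) + 3*(8) = -12
x = Dx/D = 0/6 = 0, y = Dy/D = -6/6 = -1, z = Dz/D = -12/6 = -2
Check eq1: (3)(0) + (3)(-1) + (-3)(-2) = 3 = 3 ✓
Check eq2: (-3)(0) + (-1)(-1) + (3)(-2) = -5 = -5 ✓
Check eq3: (2)(0) + (-2)(-1) + (-1)(-2) = 4 = 4 ✓

x = 0, y = -1, z = -2


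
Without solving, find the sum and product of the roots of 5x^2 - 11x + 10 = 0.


By Vieta's formulas for ax^2 + bx + c = 0:
  Sum of roots = -b/a
  Product of roots = c/a

Here a = 5, b = -11, c = 10
Sum = -(-11)/5 = 11/5
Product = 10/5 = 2

Sum = 11/5, Product = 2


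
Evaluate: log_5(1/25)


We need the exponent such that 5^? = 1/25
5^(-2) = 1/5^2 = 1/25
Therefore log_5(1/25) = -2

-2


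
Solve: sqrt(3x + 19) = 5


Square both sides: 3x + 19 = 5^2 = 25
3x = 25 - 19 = 6
x = 2
Check: sqrt(3*2 + 19) = sqrt(25) = 5 ✓

x = 2


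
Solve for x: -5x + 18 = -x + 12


Starting with: -5x + 18 = -x + 12
Move all x terms to left: (-5 + 1)x = 12 - 18
Simplify: -4x = -6
Divide both sides by -4: x = 3/2

x = 3/2


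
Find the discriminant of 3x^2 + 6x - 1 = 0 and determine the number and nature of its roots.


For ax^2 + bx + c = 0, discriminant D = b^2 - 4ac
Here a = 3, b = 6, c = -1
D = (6)^2 - 4(3)(-1) = 36 + 12 = 48

D = 48 > 0 but not a perfect square
The equation has 2 distinct real irrational roots.

Discriminant = 48, 2 distinct real irrational roots


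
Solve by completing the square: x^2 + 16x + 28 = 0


Start: x^2 + 16x + 28 = 0
Move constant: x^2 + 16x = -28
Half of 16 is 8, squared is 64
Add 64 to both sides: x^2 + 16x + 64 = 36
(x + 8)^2 = 36
x + 8 = ±6
x = -8 + 6 = -2 or x = -8 - 6 = -14

x = -14, x = -2


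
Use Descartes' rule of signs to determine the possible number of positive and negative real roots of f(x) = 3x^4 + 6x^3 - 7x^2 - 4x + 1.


Descartes' rule of signs:

For positive roots, count sign changes in f(x) = 3x^4 + 6x^3 - 7x^2 - 4x + 1:
Signs of coefficients: +, +, -, -, +
Number of sign changes: 2
Possible positive real roots: 2, 0

For negative roots, examine f(-x) = 3x^4 - 6x^3 - 7x^2 + 4x + 1:
Signs of coefficients: +, -, -, +, +
Number of sign changes: 2
Possible negative real roots: 2, 0

Positive roots: 2 or 0; Negative roots: 2 or 0


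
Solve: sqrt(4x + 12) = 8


Square both sides: 4x + 12 = 8^2 = 64
4x = 64 - 12 = 52
x = 13
Check: sqrt(4*13 + 12) = sqrt(64) = 8 ✓

x = 13


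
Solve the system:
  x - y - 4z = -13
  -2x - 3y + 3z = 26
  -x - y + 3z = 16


Using Cramer's rule. Expand each determinant along the first row.
D  = 1*[(-3)*3 - 3*(-1)] - (-1)*[(-2)*3 - 3*(-1)] + (-4)*[(-2)*(-1) - (-3)*(-1)]
  = 1*(-6) - (-1)*(-3) + (-4)*(-1) = -5
Dx = (-13)*[(-3)*3 - 3*(-1)] - (-1)*[26*3 - 3*16] + (-4)*[26*(-1) - (-3)*16]
  = (-13)*(-6) - (-1)*(30) + (-4)*(22) = 20
Dy = 1*[26*3 - 3*16] - (-13)*[(-2)*3 - 3*(-1)] + (-4)*[(-2)*16 - 26*(-1)]
  = 1*(30) - (-13)*(-3) + (-4)*(-6) = 15
Dz = 1*[(-3)*16 - 26*(-1)] - (-1)*[(-2)*16 - 26*(-1)] + (-13)*[(-2)*(-1) - (-3)*(-1)]
  = 1*(-22) - (-1)*(-6) + (-13)*(-1) = -15
x = Dx/D = 20/-5 = -4, y = Dy/D = 15/-5 = -3, z = Dz/D = -15/-5 = 3
Check eq1: (1)(-4) + (-1)(-3) + (-4)(3) = -13 = -13 ✓
Check eq2: (-2)(-4) + (-3)(-3) + (3)(3) = 26 = 26 ✓
Check eq3: (-1)(-4) + (-1)(-3) + (3)(3) = 16 = 16 ✓

x = -4, y = -3, z = 3


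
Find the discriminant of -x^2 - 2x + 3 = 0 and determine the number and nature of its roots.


For ax^2 + bx + c = 0, discriminant D = b^2 - 4ac
Here a = -1, b = -2, c = 3
D = (-2)^2 - 4(-1)(3) = 4 + 12 = 16

D = 16 > 0 and is a perfect square (sqrt = 4)
The equation has 2 distinct real rational roots.

Discriminant = 16, 2 distinct real rational roots


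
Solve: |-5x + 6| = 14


An absolute value equation |expr| = 14 gives two cases:
Case 1: -5x + 6 = 14
  -5x = 8, so x = -8/5
Case 2: -5x + 6 = -14
  -5x = -20, so x = 4

x = -8/5, x = 4


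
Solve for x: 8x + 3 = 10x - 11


Starting with: 8x + 3 = 10x - 11
Move all x terms to left: (8 - 10)x = -11 - 3
Simplify: -2x = -14
Divide both sides by -2: x = 7

x = 7


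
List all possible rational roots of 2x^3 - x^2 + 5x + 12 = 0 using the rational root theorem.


Rational root theorem: possible roots are ±p/q where:
  p divides the constant term (12): p ∈ {1, 2, 3, 4, 6, 12}
  q divides the leading coefficient (2): q ∈ {1, 2}

All possible rational roots: -12, -6, -4, -3, -2, -3/2, -1, -1/2, 1/2, 1, 3/2, 2, 3, 4, 6, 12

-12, -6, -4, -3, -2, -3/2, -1, -1/2, 1/2, 1, 3/2, 2, 3, 4, 6, 12


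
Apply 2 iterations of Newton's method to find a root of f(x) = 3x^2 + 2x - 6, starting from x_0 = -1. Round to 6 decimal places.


Newton's method: x_(n+1) = x_n - f(x_n)/f'(x_n)
f(x) = 3x^2 + 2x - 6
f'(x) = 6x + 2

Iteration 1:
  f(-1.000000) = -5.000000
  f'(-1.000000) = -4.000000
  x_1 = -1.000000 - (-5.000000)/(-4.000000) = -2.250000

Iteration 2:
  f(-2.250000) = 4.687500
  f'(-2.250000) = -11.500000
  x_2 = -2.250000 - (4.687500)/(-11.500000) = -1.842391

x_2 = -1.842391


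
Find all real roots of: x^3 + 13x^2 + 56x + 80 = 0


Let p(x) = x^3 + 13x^2 + 56x + 80. By the rational root theorem (leading coefficient 1), any rational root is an integer divisor of 80: try ±1, ±2, ... in turn.
Test x = 1: value = 150 ≠ 0.
Test x = -1: value = 36 ≠ 0.
Test x = 2: value = 252 ≠ 0.
Test x = -2: value = 12 ≠ 0.
Test x = 4: value = 576 ≠ 0.
Test x = -4: value = 0 ✓, so (x + 4) is a factor.
Synthetic division by (x + 4): bring down 1; 1(-4) + 13 = 9; 9(-4) + 56 = 20; 20(-4) + 80 = 0 → quotient x^2 + 9x + 20, remainder 0.
Solve the quadratic x^2 + 9x + 20 = 0: discriminant = 9^2 - 4(1)(20) = 81 - 80 = 1.
sqrt(1) = 1, so x = (-9 ± 1)/2: x = -4 or x = -5.

x = -5, x = -4 (multiplicity 2)


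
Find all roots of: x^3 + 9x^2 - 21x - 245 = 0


Let p(x) = x^3 + 9x^2 - 21x - 245. By the rational root theorem (leading coefficient 1), any rational root is an integer divisor of 245: try ±1, ±2, ... in turn.
Test x = 1: value = -256 ≠ 0.
Test x = -1: value = -216 ≠ 0.
Test x = 5: value = 0 ✓, so (x - 5) is a factor.
Synthetic division by (x - 5): bring down 1; 1(5) + 9 = 14; 14(5) - 21 = 49; 49(5) - 245 = 0 → quotient x^2 + 14x + 49, remainder 0.
Solve the quadratic x^2 + 14x + 49 = 0: discriminant = 14^2 - 4(1)(49) = 196 - 196 = 0.
Discriminant = 0, so a double root: x = -14/2 = -7.
Collecting all roots found:

x = -7 (multiplicity 2), x = 5


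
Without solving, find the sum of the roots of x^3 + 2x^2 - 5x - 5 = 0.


By Vieta's formulas for x^3 + bx^2 + cx + d = 0:
  r1 + r2 + r3 = -b/a = -2
  r1*r2 + r1*r3 + r2*r3 = c/a = -5
  r1*r2*r3 = -d/a = 5


Sum = -2


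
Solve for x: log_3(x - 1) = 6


Convert to exponential form: x - 1 = 3^6 = 729
x = 729 + 1 = 730
Check: log_3(730 - 1) = log_3(729) = log_3(729) = 6 ✓

x = 730


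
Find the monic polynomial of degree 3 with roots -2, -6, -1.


A monic polynomial with roots -2, -6, -1 is:
p(x) = (x + 2)(x + 6)(x + 1)
After multiplying by (x + 2): x + 2
After multiplying by (x + 6): x^2 + 8x + 12
After multiplying by (x + 1): x^3 + 9x^2 + 20x + 12

x^3 + 9x^2 + 20x + 12


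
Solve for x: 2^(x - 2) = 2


Express both sides with the same base.
2 = 2^1
Since the bases match, equate exponents: x - 2 = 1
So x = 1 - (-2) = 3

x = 3


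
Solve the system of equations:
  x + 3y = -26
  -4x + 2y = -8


Using Cramer's rule:
Determinant D = (1)(2) - (-4)(3) = 2 + 12 = 14
Dx = (-26)(2) - (-8)(3) = -52 + 24 = -28
Dy = (1)(-8) - (-4)(-26) = -8 - 104 = -112
x = Dx/D = -28/14 = -2
y = Dy/D = -112/14 = -8

x = -2, y = -8


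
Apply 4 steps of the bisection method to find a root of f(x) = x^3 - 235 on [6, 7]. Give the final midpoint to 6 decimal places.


f(x) = x^3 - 235
f(6) = -19 < 0
f(7) = 108 > 0

Step 1: midpoint = (6.000000 + 7.000000)/2 = 6.500000
  f(6.500000) = 39.625000
  f(mid) > 0, so root is in [6.000000, 6.500000]

Step 2: midpoint = (6.000000 + 6.500000)/2 = 6.250000
  f(6.250000) = 9.140625
  f(mid) > 0, so root is in [6.000000, 6.250000]

Step 3: midpoint = (6.000000 + 6.250000)/2 = 6.125000
  f(6.125000) = -5.216797
  f(mid) < 0, so root is in [6.125000, 6.250000]

Step 4: midpoint = (6.125000 + 6.250000)/2 = 6.187500
  f(6.187500) = 1.889404
  f(mid) > 0, so root is in [6.125000, 6.187500]

midpoint = 6.187500


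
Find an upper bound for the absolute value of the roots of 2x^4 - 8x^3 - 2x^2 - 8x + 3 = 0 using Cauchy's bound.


Cauchy's bound: all roots r satisfy |r| <= 1 + max(|a_i/a_n|) for i = 0,...,n-1
where a_n is the leading coefficient.

Coefficients: [2, -8, -2, -8, 3]
Leading coefficient a_n = 2
Ratios |a_i/a_n|: 4, 1, 4, 3/2
Maximum ratio: 4
Cauchy's bound: |r| <= 1 + 4 = 5

Upper bound = 5


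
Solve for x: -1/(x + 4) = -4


Multiply both sides by (x + 4): -1 = -4(x + 4)
Distribute: -1 = -4x - 16
-4x = -1 + 16 = 15
x = -15/4

x = -15/4


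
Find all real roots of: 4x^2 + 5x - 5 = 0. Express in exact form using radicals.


Using the quadratic formula: x = (-b ± sqrt(b^2 - 4ac)) / (2a)
Here a = 4, b = 5, c = -5
Discriminant = b^2 - 4ac = 5^2 - 4(4)(-5) = 25 + 80 = 105
Since discriminant = 105 > 0, there are two real roots.
x = (-5 ± sqrt(105)) / 8
Numerically: x ≈ 0.6559 or x ≈ -1.9059

x = (-5 + sqrt(105)) / 8 or x = (-5 - sqrt(105)) / 8


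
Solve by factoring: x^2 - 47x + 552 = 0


We need two numbers that multiply to 552 and add to -47.
Those numbers are -24 and -23 (since (-24) * (-23) = 552 and (-24) + (-23) = -47).
So x^2 - 47x + 552 = (x - 24)(x - 23) = 0
Setting each factor to zero: x = 24 or x = 23

x = 23, x = 24


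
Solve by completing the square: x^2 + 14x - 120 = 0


Start: x^2 + 14x - 120 = 0
Move constant: x^2 + 14x = 120
Half of 14 is 7, squared is 49
Add 49 to both sides: x^2 + 14x + 49 = 169
(x + 7)^2 = 169
x + 7 = ±13
x = -7 + 13 = 6 or x = -7 - 13 = -20

x = -20, x = 6


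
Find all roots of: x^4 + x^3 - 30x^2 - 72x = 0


The constant term is 0, so x = 0 is a root. Factor out x:
  x^3 + x^2 - 30x - 72 = 0
Let p(x) = x^3 + x^2 - 30x - 72. By the rational root theorem (leading coefficient 1), any rational root is an integer divisor of 72: try ±1, ±2, ... in turn.
Test x = 1: value = -100 ≠ 0.
Test x = -1: value = -42 ≠ 0.
Test x = 2: value = -120 ≠ 0.
Test x = -2: value = -16 ≠ 0.
Test x = 3: value = -126 ≠ 0.
Test x = -3: value = 0 ✓, so (x + 3) is a factor.
Synthetic division by (x + 3): bring down 1; 1(-3) + 1 = -2; (-2)(-3) - 30 = -24; (-24)(-3) - 72 = 0 → quotient x^2 - 2x - 24, remainder 0.
Solve the quadratic x^2 - 2x - 24 = 0: discriminant = (-2)^2 - 4(1)(-24) = 4 + 96 = 100.
sqrt(100) = 10, so x = (2 ± 10)/2: x = 6 or x = -4.
Collecting all roots found:

x = -4, x = -3, x = 0, x = 6


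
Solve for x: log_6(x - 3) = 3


Convert to exponential form: x - 3 = 6^3 = 216
x = 216 + 3 = 219
Check: log_6(219 - 3) = log_6(216) = log_6(216) = 3 ✓

x = 219


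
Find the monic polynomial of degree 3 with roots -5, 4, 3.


A monic polynomial with roots -5, 4, 3 is:
p(x) = (x + 5)(x - 4)(x - 3)
After multiplying by (x + 5): x + 5
After multiplying by (x - 4): x^2 + x - 20
After multiplying by (x - 3): x^3 - 2x^2 - 23x + 60

x^3 - 2x^2 - 23x + 60


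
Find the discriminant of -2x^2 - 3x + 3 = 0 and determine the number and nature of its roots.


For ax^2 + bx + c = 0, discriminant D = b^2 - 4ac
Here a = -2, b = -3, c = 3
D = (-3)^2 - 4(-2)(3) = 9 + 24 = 33

D = 33 > 0 but not a perfect square
The equation has 2 distinct real irrational roots.

Discriminant = 33, 2 distinct real irrational roots


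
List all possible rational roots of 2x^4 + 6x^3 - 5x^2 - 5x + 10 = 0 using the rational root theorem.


Rational root theorem: possible roots are ±p/q where:
  p divides the constant term (10): p ∈ {1, 2, 5, 10}
  q divides the leading coefficient (2): q ∈ {1, 2}

All possible rational roots: -10, -5, -5/2, -2, -1, -1/2, 1/2, 1, 2, 5/2, 5, 10

-10, -5, -5/2, -2, -1, -1/2, 1/2, 1, 2, 5/2, 5, 10


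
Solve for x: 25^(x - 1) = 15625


Express both sides with the same base.
15625 = 25^3
Since the bases match, equate exponents: x - 1 = 3
So x = 3 - (-1) = 4

x = 4


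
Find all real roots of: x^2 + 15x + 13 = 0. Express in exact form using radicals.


Using the quadratic formula: x = (-b ± sqrt(b^2 - 4ac)) / (2a)
Here a = 1, b = 15, c = 13
Discriminant = b^2 - 4ac = 15^2 - 4(1)(13) = 225 - 52 = 173
Since discriminant = 173 > 0, there are two real roots.
x = (-15 ± sqrt(173)) / 2
Numerically: x ≈ -0.9235 or x ≈ -14.0765

x = (-15 + sqrt(173)) / 2 or x = (-15 - sqrt(173)) / 2


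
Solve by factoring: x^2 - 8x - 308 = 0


We need two numbers that multiply to -308 and add to -8.
Those numbers are -22 and 14 (since (-22) * 14 = -308 and (-22) + 14 = -8).
So x^2 - 8x - 308 = (x - 22)(x + 14) = 0
Setting each factor to zero: x = 22 or x = -14

x = -14, x = 22


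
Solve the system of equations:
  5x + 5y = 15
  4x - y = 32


Using Cramer's rule:
Determinant D = (5)(-1) - (4)(5) = -5 - 20 = -25
Dx = (15)(-1) - (32)(5) = -15 - 160 = -175
Dy = (5)(32) - (4)(15) = 160 - 60 = 100
x = Dx/D = -175/-25 = 7
y = Dy/D = 100/-25 = -4

x = 7, y = -4


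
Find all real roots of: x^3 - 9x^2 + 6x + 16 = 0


Let p(x) = x^3 - 9x^2 + 6x + 16. By the rational root theorem (leading coefficient 1), any rational root is an integer divisor of 16: try ±1, ±2, ... in turn.
Test x = 1: value = 14 ≠ 0.
Test x = -1: value = 0 ✓, so (x + 1) is a factor.
Synthetic division by (x + 1): bring down 1; 1(-1) - 9 = -10; (-10)(-1) + 6 = 16; 16(-1) + 16 = 0 → quotient x^2 - 10x + 16, remainder 0.
Solve the quadratic x^2 - 10x + 16 = 0: discriminant = (-10)^2 - 4(1)(16) = 100 - 64 = 36.
sqrt(36) = 6, so x = (10 ± 6)/2: x = 8 or x = 2.

x = -1, x = 2, x = 8


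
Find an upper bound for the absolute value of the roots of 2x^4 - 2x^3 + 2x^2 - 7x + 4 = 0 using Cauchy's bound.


Cauchy's bound: all roots r satisfy |r| <= 1 + max(|a_i/a_n|) for i = 0,...,n-1
where a_n is the leading coefficient.

Coefficients: [2, -2, 2, -7, 4]
Leading coefficient a_n = 2
Ratios |a_i/a_n|: 1, 1, 7/2, 2
Maximum ratio: 7/2
Cauchy's bound: |r| <= 1 + 7/2 = 9/2

Upper bound = 9/2


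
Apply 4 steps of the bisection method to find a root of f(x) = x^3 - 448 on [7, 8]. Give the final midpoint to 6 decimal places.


f(x) = x^3 - 448
f(7) = -105 < 0
f(8) = 64 > 0

Step 1: midpoint = (7.000000 + 8.000000)/2 = 7.500000
  f(7.500000) = -26.125000
  f(mid) < 0, so root is in [7.500000, 8.000000]

Step 2: midpoint = (7.500000 + 8.000000)/2 = 7.750000
  f(7.750000) = 17.484375
  f(mid) > 0, so root is in [7.500000, 7.750000]

Step 3: midpoint = (7.500000 + 7.750000)/2 = 7.625000
  f(7.625000) = -4.677734
  f(mid) < 0, so root is in [7.625000, 7.750000]

Step 4: midpoint = (7.625000 + 7.750000)/2 = 7.687500
  f(7.687500) = 6.313232
  f(mid) > 0, so root is in [7.625000, 7.687500]

midpoint = 7.687500


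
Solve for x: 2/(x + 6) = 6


Multiply both sides by (x + 6): 2 = 6(x + 6)
Distribute: 2 = 6x + 36
6x = 2 - 36 = -34
x = -17/3

x = -17/3


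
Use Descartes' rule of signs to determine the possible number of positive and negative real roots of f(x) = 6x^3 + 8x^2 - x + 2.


Descartes' rule of signs:

For positive roots, count sign changes in f(x) = 6x^3 + 8x^2 - x + 2:
Signs of coefficients: +, +, -, +
Number of sign changes: 2
Possible positive real roots: 2, 0

For negative roots, examine f(-x) = -6x^3 + 8x^2 + x + 2:
Signs of coefficients: -, +, +, +
Number of sign changes: 1
Possible negative real roots: 1

Positive roots: 2 or 0; Negative roots: 1


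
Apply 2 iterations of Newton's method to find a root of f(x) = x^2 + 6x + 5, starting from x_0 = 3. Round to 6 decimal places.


Newton's method: x_(n+1) = x_n - f(x_n)/f'(x_n)
f(x) = x^2 + 6x + 5
f'(x) = 2x + 6

Iteration 1:
  f(3.000000) = 32.000000
  f'(3.000000) = 12.000000
  x_1 = 3.000000 - (32.000000)/(12.000000) = 0.333333

Iteration 2:
  f(0.333333) = 7.111111
  f'(0.333333) = 6.666667
  x_2 = 0.333333 - (7.111111)/(6.666667) = -0.733333

x_2 = -0.733333


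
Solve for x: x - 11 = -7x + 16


Starting with: x - 11 = -7x + 16
Move all x terms to left: (1 + 7)x = 16 + 11
Simplify: 8x = 27
Divide both sides by 8: x = 27/8

x = 27/8


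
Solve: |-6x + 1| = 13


An absolute value equation |expr| = 13 gives two cases:
Case 1: -6x + 1 = 13
  -6x = 12, so x = -2
Case 2: -6x + 1 = -13
  -6x = -14, so x = 7/3

x = -2, x = 7/3


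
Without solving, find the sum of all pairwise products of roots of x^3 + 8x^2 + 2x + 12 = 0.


By Vieta's formulas for x^3 + bx^2 + cx + d = 0:
  r1 + r2 + r3 = -b/a = -8
  r1*r2 + r1*r3 + r2*r3 = c/a = 2
  r1*r2*r3 = -d/a = -12


Sum of pairwise products = 2


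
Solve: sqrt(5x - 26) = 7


Square both sides: 5x - 26 = 7^2 = 49
5x = 49 + 26 = 75
x = 15
Check: sqrt(5*15 - 26) = sqrt(49) = 7 ✓

x = 15


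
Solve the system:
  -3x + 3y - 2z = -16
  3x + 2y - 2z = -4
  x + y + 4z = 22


Using Cramer's rule. Expand each determinant along the first row.
D  = (-3)*[2*4 - (-2)*1] - 3*[3*4 - (-2)*1] + (-2)*[3*1 - 2*1]
  = (-3)*(10) - 3*(14) + (-2)*(1) = -74
Dx = (-16)*[2*4 - (-2)*1] - 3*[(-4)*4 - (-2)*22] + (-2)*[(-4)*1 - 2*22]
  = (-16)*(10) - 3*(28) + (-2)*(-48) = -148
Dy = (-3)*[(-4)*4 - (-2)*22] - (-16)*[3*4 - (-2)*1] + (-2)*[3*22 - (-4)*1]
  = (-3)*(28) - (-16)*(14) + (-2)*(70) = 0
Dz = (-3)*[2*22 - (-4)*1] - 3*[3*22 - (-4)*1] + (-16)*[3*1 - 2*1]
  = (-3)*(48) - 3*(70) + (-16)*(1) = -370
x = Dx/D = -148/-74 = 2, y = Dy/D = 0/-74 = 0, z = Dz/D = -370/-74 = 5
Check eq1: (-3)(2) + (3)(0) + (-2)(5) = -16 = -16 ✓
Check eq2: (3)(2) + (2)(0) + (-2)(5) = -4 = -4 ✓
Check eq3: (1)(2) + (1)(0) + (4)(5) = 22 = 22 ✓

x = 2, y = 0, z = 5


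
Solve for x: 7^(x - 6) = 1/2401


Express both sides with the same base.
1/2401 = 7^(-4)
Since the bases match, equate exponents: x - 6 = -4
So x = -4 - (-6) = 2

x = 2


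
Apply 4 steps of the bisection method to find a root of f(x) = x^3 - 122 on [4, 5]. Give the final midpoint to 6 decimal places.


f(x) = x^3 - 122
f(4) = -58 < 0
f(5) = 3 > 0

Step 1: midpoint = (4.000000 + 5.000000)/2 = 4.500000
  f(4.500000) = -30.875000
  f(mid) < 0, so root is in [4.500000, 5.000000]

Step 2: midpoint = (4.500000 + 5.000000)/2 = 4.750000
  f(4.750000) = -14.828125
  f(mid) < 0, so root is in [4.750000, 5.000000]

Step 3: midpoint = (4.750000 + 5.000000)/2 = 4.875000
  f(4.875000) = -6.142578
  f(mid) < 0, so root is in [4.875000, 5.000000]

Step 4: midpoint = (4.875000 + 5.000000)/2 = 4.937500
  f(4.937500) = -1.629150
  f(mid) < 0, so root is in [4.937500, 5.000000]

midpoint = 4.937500


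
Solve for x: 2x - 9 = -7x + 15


Starting with: 2x - 9 = -7x + 15
Move all x terms to left: (2 + 7)x = 15 + 9
Simplify: 9x = 24
Divide both sides by 9: x = 8/3

x = 8/3


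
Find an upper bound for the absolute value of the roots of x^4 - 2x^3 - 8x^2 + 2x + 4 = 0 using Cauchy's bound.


Cauchy's bound: all roots r satisfy |r| <= 1 + max(|a_i/a_n|) for i = 0,...,n-1
where a_n is the leading coefficient.

Coefficients: [1, -2, -8, 2, 4]
Leading coefficient a_n = 1
Ratios |a_i/a_n|: 2, 8, 2, 4
Maximum ratio: 8
Cauchy's bound: |r| <= 1 + 8 = 9

Upper bound = 9


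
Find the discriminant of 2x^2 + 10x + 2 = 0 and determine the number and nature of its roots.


For ax^2 + bx + c = 0, discriminant D = b^2 - 4ac
Here a = 2, b = 10, c = 2
D = (10)^2 - 4(2)(2) = 100 - 16 = 84

D = 84 > 0 but not a perfect square
The equation has 2 distinct real irrational roots.

Discriminant = 84, 2 distinct real irrational roots


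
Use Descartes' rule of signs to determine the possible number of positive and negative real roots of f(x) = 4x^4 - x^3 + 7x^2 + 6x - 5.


Descartes' rule of signs:

For positive roots, count sign changes in f(x) = 4x^4 - x^3 + 7x^2 + 6x - 5:
Signs of coefficients: +, -, +, +, -
Number of sign changes: 3
Possible positive real roots: 3, 1

For negative roots, examine f(-x) = 4x^4 + x^3 + 7x^2 - 6x - 5:
Signs of coefficients: +, +, +, -, -
Number of sign changes: 1
Possible negative real roots: 1

Positive roots: 3 or 1; Negative roots: 1


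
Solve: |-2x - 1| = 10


An absolute value equation |expr| = 10 gives two cases:
Case 1: -2x - 1 = 10
  -2x = 11, so x = -11/2
Case 2: -2x - 1 = -10
  -2x = -9, so x = 9/2

x = -11/2, x = 9/2


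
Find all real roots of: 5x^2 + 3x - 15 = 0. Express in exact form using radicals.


Using the quadratic formula: x = (-b ± sqrt(b^2 - 4ac)) / (2a)
Here a = 5, b = 3, c = -15
Discriminant = b^2 - 4ac = 3^2 - 4(5)(-15) = 9 + 300 = 309
Since discriminant = 309 > 0, there are two real roots.
x = (-3 ± sqrt(309)) / 10
Numerically: x ≈ 1.4578 or x ≈ -2.0578

x = (-3 + sqrt(309)) / 10 or x = (-3 - sqrt(309)) / 10


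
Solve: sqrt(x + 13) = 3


Square both sides: x + 13 = 3^2 = 9
x = 9 - 13 = -4
x = -4
Check: sqrt(1*(-4) + 13) = sqrt(9) = 3 ✓

x = -4


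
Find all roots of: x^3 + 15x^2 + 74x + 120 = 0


Let p(x) = x^3 + 15x^2 + 74x + 120. By the rational root theorem (leading coefficient 1), any rational root is an integer divisor of 120: try ±1, ±2, ... in turn.
Test x = 1: value = 210 ≠ 0.
Test x = -1: value = 60 ≠ 0.
Test x = 2: value = 336 ≠ 0.
Test x = -2: value = 24 ≠ 0.
Test x = 3: value = 504 ≠ 0.
Test x = -3: value = 6 ≠ 0.
Test x = 4: value = 720 ≠ 0.
Test x = -4: value = 0 ✓, so (x + 4) is a factor.
Synthetic division by (x + 4): bring down 1; 1(-4) + 15 = 11; 11(-4) + 74 = 30; 30(-4) + 120 = 0 → quotient x^2 + 11x + 30, remainder 0.
Solve the quadratic x^2 + 11x + 30 = 0: discriminant = 11^2 - 4(1)(30) = 121 - 120 = 1.
sqrt(1) = 1, so x = (-11 ± 1)/2: x = -5 or x = -6.
Collecting all roots found:

x = -6, x = -5, x = -4


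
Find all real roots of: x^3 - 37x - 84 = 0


Let p(x) = x^3 - 37x - 84. By the rational root theorem (leading coefficient 1), any rational root is an integer divisor of 84: try ±1, ±2, ... in turn.
Test x = 1: value = -120 ≠ 0.
Test x = -1: value = -48 ≠ 0.
Test x = 2: value = -150 ≠ 0.
Test x = -2: value = -18 ≠ 0.
Test x = 3: value = -168 ≠ 0.
Test x = -3: value = 0 ✓, so (x + 3) is a factor.
Synthetic division by (x + 3): bring down 1; 1(-3) + 0 = -3; (-3)(-3) - 37 = -28; (-28)(-3) - 84 = 0 → quotient x^2 - 3x - 28, remainder 0.
Solve the quadratic x^2 - 3x - 28 = 0: discriminant = (-3)^2 - 4(1)(-28) = 9 + 112 = 121.
sqrt(121) = 11, so x = (3 ± 11)/2: x = 7 or x = -4.

x = -4, x = -3, x = 7


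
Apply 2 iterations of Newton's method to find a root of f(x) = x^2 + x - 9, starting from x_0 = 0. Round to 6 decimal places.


Newton's method: x_(n+1) = x_n - f(x_n)/f'(x_n)
f(x) = x^2 + x - 9
f'(x) = 2x + 1

Iteration 1:
  f(0.000000) = -9.000000
  f'(0.000000) = 1.000000
  x_1 = 0.000000 - (-9.000000)/(1.000000) = 9.000000

Iteration 2:
  f(9.000000) = 81.000000
  f'(9.000000) = 19.000000
  x_2 = 9.000000 - (81.000000)/(19.000000) = 4.736842

x_2 = 4.736842


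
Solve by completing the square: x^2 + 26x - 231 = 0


Start: x^2 + 26x - 231 = 0
Move constant: x^2 + 26x = 231
Half of 26 is 13, squared is 169
Add 169 to both sides: x^2 + 26x + 169 = 400
(x + 13)^2 = 400
x + 13 = ±20
x = -13 + 20 = 7 or x = -13 - 20 = -33

x = -33, x = 7


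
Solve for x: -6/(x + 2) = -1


Multiply both sides by (x + 2): -6 = -1(x + 2)
Distribute: -6 = -x - 2
-x = -6 + 2 = -4
x = 4

x = 4


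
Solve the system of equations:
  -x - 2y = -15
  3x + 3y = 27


Using Cramer's rule:
Determinant D = (-1)(3) - (3)(-2) = -3 + 6 = 3
Dx = (-15)(3) - (27)(-2) = -45 + 54 = 9
Dy = (-1)(27) - (3)(-15) = -27 + 45 = 18
x = Dx/D = 9/3 = 3
y = Dy/D = 18/3 = 6

x = 3, y = 6


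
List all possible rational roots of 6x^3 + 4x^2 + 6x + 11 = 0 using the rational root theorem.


Rational root theorem: possible roots are ±p/q where:
  p divides the constant term (11): p ∈ {1, 11}
  q divides the leading coefficient (6): q ∈ {1, 2, 3, 6}

All possible rational roots: -11, -11/2, -11/3, -11/6, -1, -1/2, -1/3, -1/6, 1/6, 1/3, 1/2, 1, 11/6, 11/3, 11/2, 11

-11, -11/2, -11/3, -11/6, -1, -1/2, -1/3, -1/6, 1/6, 1/3, 1/2, 1, 11/6, 11/3, 11/2, 11


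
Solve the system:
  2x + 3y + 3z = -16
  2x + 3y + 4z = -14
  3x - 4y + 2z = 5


Using Cramer's rule. Expand each determinant along the first row.
D  = 2*[3*2 - 4*(-4)] - 3*[2*2 - 4*3] + 3*[2*(-4) - 3*3]
  = 2*(22) - 3*(-8) + 3*(-17) = 17
Dx = (-16)*[3*2 - 4*(-4)] - 3*[(-14)*2 - 4*5] + 3*[(-14)*(-4) - 3*5]
  = (-16)*(22) - 3*(-48) + 3*(41) = -85
Dy = 2*[(-14)*2 - 4*5] - (-16)*[2*2 - 4*3] + 3*[2*5 - (-14)*3]
  = 2*(-48) - (-16)*(-8) + 3*(52) = -68
Dz = 2*[3*5 - (-14)*(-4)] - 3*[2*5 - (-14)*3] + (-16)*[2*(-4) - 3*3]
  = 2*(-41) - 3*(52) + (-16)*(-17) = 34
x = Dx/D = -85/17 = -5, y = Dy/D = -68/17 = -4, z = Dz/D = 34/17 = 2
Check eq1: (2)(-5) + (3)(-4) + (3)(2) = -16 = -16 ✓
Check eq2: (2)(-5) + (3)(-4) + (4)(2) = -14 = -14 ✓
Check eq3: (3)(-5) + (-4)(-4) + (2)(2) = 5 = 5 ✓

x = -5, y = -4, z = 2


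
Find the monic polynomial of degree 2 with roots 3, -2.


A monic polynomial with roots 3, -2 is:
p(x) = (x - 3)(x + 2)
After multiplying by (x - 3): x - 3
After multiplying by (x + 2): x^2 - x - 6

x^2 - x - 6


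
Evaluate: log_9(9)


We need the exponent such that 9^? = 9
9^1 = 9
Therefore log_9(9) = 1

1


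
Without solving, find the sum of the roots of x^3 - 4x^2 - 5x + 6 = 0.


By Vieta's formulas for x^3 + bx^2 + cx + d = 0:
  r1 + r2 + r3 = -b/a = 4
  r1*r2 + r1*r3 + r2*r3 = c/a = -5
  r1*r2*r3 = -d/a = -6


Sum = 4


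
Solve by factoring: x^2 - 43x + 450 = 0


We need two numbers that multiply to 450 and add to -43.
Those numbers are -25 and -18 (since (-25) * (-18) = 450 and (-25) + (-18) = -43).
So x^2 - 43x + 450 = (x - 25)(x - 18) = 0
Setting each factor to zero: x = 25 or x = 18

x = 18, x = 25


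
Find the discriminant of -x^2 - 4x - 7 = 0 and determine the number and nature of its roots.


For ax^2 + bx + c = 0, discriminant D = b^2 - 4ac
Here a = -1, b = -4, c = -7
D = (-4)^2 - 4(-1)(-7) = 16 - 28 = -12

D = -12 < 0
The equation has no real roots (2 complex conjugate roots).

Discriminant = -12, no real roots (2 complex conjugate roots)


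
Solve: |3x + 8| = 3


An absolute value equation |expr| = 3 gives two cases:
Case 1: 3x + 8 = 3
  3x = -5, so x = -5/3
Case 2: 3x + 8 = -3
  3x = -11, so x = -11/3

x = -11/3, x = -5/3


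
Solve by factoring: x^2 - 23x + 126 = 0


We need two numbers that multiply to 126 and add to -23.
Those numbers are -9 and -14 (since (-9) * (-14) = 126 and (-9) + (-14) = -23).
So x^2 - 23x + 126 = (x - 9)(x - 14) = 0
Setting each factor to zero: x = 9 or x = 14

x = 9, x = 14


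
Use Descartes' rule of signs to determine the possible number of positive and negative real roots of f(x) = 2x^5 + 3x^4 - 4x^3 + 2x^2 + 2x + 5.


Descartes' rule of signs:

For positive roots, count sign changes in f(x) = 2x^5 + 3x^4 - 4x^3 + 2x^2 + 2x + 5:
Signs of coefficients: +, +, -, +, +, +
Number of sign changes: 2
Possible positive real roots: 2, 0

For negative roots, examine f(-x) = -2x^5 + 3x^4 + 4x^3 + 2x^2 - 2x + 5:
Signs of coefficients: -, +, +, +, -, +
Number of sign changes: 3
Possible negative real roots: 3, 1

Positive roots: 2 or 0; Negative roots: 3 or 1


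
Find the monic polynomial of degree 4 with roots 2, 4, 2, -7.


A monic polynomial with roots 2, 4, 2, -7 is:
p(x) = (x - 2)(x - 4)(x - 2)(x + 7)
After multiplying by (x - 2): x - 2
After multiplying by (x - 4): x^2 - 6x + 8
After multiplying by (x - 2): x^3 - 8x^2 + 20x - 16
After multiplying by (x + 7): x^4 - x^3 - 36x^2 + 124x - 112

x^4 - x^3 - 36x^2 + 124x - 112


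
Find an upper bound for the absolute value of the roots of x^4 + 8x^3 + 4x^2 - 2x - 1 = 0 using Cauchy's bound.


Cauchy's bound: all roots r satisfy |r| <= 1 + max(|a_i/a_n|) for i = 0,...,n-1
where a_n is the leading coefficient.

Coefficients: [1, 8, 4, -2, -1]
Leading coefficient a_n = 1
Ratios |a_i/a_n|: 8, 4, 2, 1
Maximum ratio: 8
Cauchy's bound: |r| <= 1 + 8 = 9

Upper bound = 9


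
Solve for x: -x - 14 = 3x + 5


Starting with: -x - 14 = 3x + 5
Move all x terms to left: (-1 - 3)x = 5 + 14
Simplify: -4x = 19
Divide both sides by -4: x = -19/4

x = -19/4


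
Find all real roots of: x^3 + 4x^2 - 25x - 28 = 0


Let p(x) = x^3 + 4x^2 - 25x - 28. By the rational root theorem (leading coefficient 1), any rational root is an integer divisor of 28: try ±1, ±2, ... in turn.
Test x = 1: value = -48 ≠ 0.
Test x = -1: value = 0 ✓, so (x + 1) is a factor.
Synthetic division by (x + 1): bring down 1; 1(-1) + 4 = 3; 3(-1) - 25 = -28; (-28)(-1) - 28 = 0 → quotient x^2 + 3x - 28, remainder 0.
Solve the quadratic x^2 + 3x - 28 = 0: discriminant = 3^2 - 4(1)(-28) = 9 + 112 = 121.
sqrt(121) = 11, so x = (-3 ± 11)/2: x = 4 or x = -7.

x = -7, x = -1, x = 4


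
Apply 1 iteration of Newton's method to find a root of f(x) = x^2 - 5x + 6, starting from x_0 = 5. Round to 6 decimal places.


Newton's method: x_(n+1) = x_n - f(x_n)/f'(x_n)
f(x) = x^2 - 5x + 6
f'(x) = 2x - 5

Iteration 1:
  f(5.000000) = 6.000000
  f'(5.000000) = 5.000000
  x_1 = 5.000000 - (6.000000)/(5.000000) = 3.800000

x_1 = 3.800000


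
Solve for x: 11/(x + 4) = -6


Multiply both sides by (x + 4): 11 = -6(x + 4)
Distribute: 11 = -6x - 24
-6x = 11 + 24 = 35
x = -35/6

x = -35/6


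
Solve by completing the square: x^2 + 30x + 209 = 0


Start: x^2 + 30x + 209 = 0
Move constant: x^2 + 30x = -209
Half of 30 is 15, squared is 225
Add 225 to both sides: x^2 + 30x + 225 = 16
(x + 15)^2 = 16
x + 15 = ±4
x = -15 + 4 = -11 or x = -15 - 4 = -19

x = -19, x = -11


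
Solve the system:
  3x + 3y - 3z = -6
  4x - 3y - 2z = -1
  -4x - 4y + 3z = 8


Using Cramer's rule. Expand each determinant along the first row.
D  = 3*[(-3)*3 - (-2)*(-4)] - 3*[4*3 - (-2)*(-4)] + (-3)*[4*(-4) - (-3)*(-4)]
  = 3*(-17) - 3*(4) + (-3)*(-28) = 21
Dx = (-6)*[(-3)*3 - (-2)*(-4)] - 3*[(-1)*3 - (-2)*8] + (-3)*[(-1)*(-4) - (-3)*8]
  = (-6)*(-17) - 3*(13) + (-3)*(28) = -21
Dy = 3*[(-1)*3 - (-2)*8] - (-6)*[4*3 - (-2)*(-4)] + (-3)*[4*8 - (-1)*(-4)]
  = 3*(13) - (-6)*(4) + (-3)*(28) = -21
Dz = 3*[(-3)*8 - (-1)*(-4)] - 3*[4*8 - (-1)*(-4)] + (-6)*[4*(-4) - (-3)*(-4)]
  = 3*(-28) - 3*(28) + (-6)*(-28) = 0
x = Dx/D = -21/21 = -1, y = Dy/D = -21/21 = -1, z = Dz/D = 0/21 = 0
Check eq1: (3)(-1) + (3)(-1) + (-3)(0) = -6 = -6 ✓
Check eq2: (4)(-1) + (-3)(-1) + (-2)(0) = -1 = -1 ✓
Check eq3: (-4)(-1) + (-4)(-1) + (3)(0) = 8 = 8 ✓

x = -1, y = -1, z = 0


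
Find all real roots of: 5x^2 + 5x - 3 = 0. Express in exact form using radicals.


Using the quadratic formula: x = (-b ± sqrt(b^2 - 4ac)) / (2a)
Here a = 5, b = 5, c = -3
Discriminant = b^2 - 4ac = 5^2 - 4(5)(-3) = 25 + 60 = 85
Since discriminant = 85 > 0, there are two real roots.
x = (-5 ± sqrt(85)) / 10
Numerically: x ≈ 0.4220 or x ≈ -1.4220

x = (-5 + sqrt(85)) / 10 or x = (-5 - sqrt(85)) / 10


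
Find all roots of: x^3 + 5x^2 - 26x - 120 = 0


Let p(x) = x^3 + 5x^2 - 26x - 120. By the rational root theorem (leading coefficient 1), any rational root is an integer divisor of 120: try ±1, ±2, ... in turn.
Test x = 1: value = -140 ≠ 0.
Test x = -1: value = -90 ≠ 0.
Test x = 2: value = -144 ≠ 0.
Test x = -2: value = -56 ≠ 0.
Test x = 3: value = -126 ≠ 0.
Test x = -3: value = -24 ≠ 0.
Test x = 4: value = -80 ≠ 0.
Test x = -4: value = 0 ✓, so (x + 4) is a factor.
Synthetic division by (x + 4): bring down 1; 1(-4) + 5 = 1; 1(-4) - 26 = -30; (-30)(-4) - 120 = 0 → quotient x^2 + x - 30, remainder 0.
Solve the quadratic x^2 + x - 30 = 0: discriminant = 1^2 - 4(1)(-30) = 1 + 120 = 121.
sqrt(121) = 11, so x = (-1 ± 11)/2: x = 5 or x = -6.
Collecting all roots found:

x = -6, x = -4, x = 5


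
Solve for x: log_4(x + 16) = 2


Convert to exponential form: x + 16 = 4^2 = 16
x = 16 - 16 = 0
Check: log_4(0 + 16) = log_4(16) = log_4(16) = 2 ✓

x = 0


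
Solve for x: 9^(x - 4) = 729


Express both sides with the same base.
729 = 9^3
Since the bases match, equate exponents: x - 4 = 3
So x = 3 - (-4) = 7

x = 7


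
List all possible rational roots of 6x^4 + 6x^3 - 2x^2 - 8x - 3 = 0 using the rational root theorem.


Rational root theorem: possible roots are ±p/q where:
  p divides the constant term (-3): p ∈ {1, 3}
  q divides the leading coefficient (6): q ∈ {1, 2, 3, 6}

All possible rational roots: -3, -3/2, -1, -1/2, -1/3, -1/6, 1/6, 1/3, 1/2, 1, 3/2, 3

-3, -3/2, -1, -1/2, -1/3, -1/6, 1/6, 1/3, 1/2, 1, 3/2, 3


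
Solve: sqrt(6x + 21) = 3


Square both sides: 6x + 21 = 3^2 = 9
6x = 9 - 21 = -12
x = -2
Check: sqrt(6*(-2) + 21) = sqrt(9) = 3 ✓

x = -2
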